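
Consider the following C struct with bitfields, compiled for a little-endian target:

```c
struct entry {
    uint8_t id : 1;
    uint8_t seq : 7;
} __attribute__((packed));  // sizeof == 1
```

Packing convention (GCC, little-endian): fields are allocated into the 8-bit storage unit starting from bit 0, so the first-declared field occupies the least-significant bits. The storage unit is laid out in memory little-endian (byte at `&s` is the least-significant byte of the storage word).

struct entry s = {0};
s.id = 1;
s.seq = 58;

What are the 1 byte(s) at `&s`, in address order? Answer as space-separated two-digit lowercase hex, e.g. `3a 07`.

id (1b) val=1 bits=0x1 at bit 0: 0x01
seq (7b) val=58 bits=0x3a at bit 1: 0x75
word = 0x75 → little-endian bytes:
  [0]=0x75

75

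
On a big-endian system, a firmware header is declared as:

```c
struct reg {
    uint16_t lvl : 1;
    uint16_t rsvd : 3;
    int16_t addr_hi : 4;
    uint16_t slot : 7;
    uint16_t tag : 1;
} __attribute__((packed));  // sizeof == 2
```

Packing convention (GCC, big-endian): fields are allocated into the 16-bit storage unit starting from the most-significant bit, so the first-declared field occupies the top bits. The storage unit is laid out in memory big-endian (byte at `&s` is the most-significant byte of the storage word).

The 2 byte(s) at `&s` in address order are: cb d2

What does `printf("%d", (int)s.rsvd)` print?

4

[0]=0xcb [1]=0xd2 (big-endian) → word 0xcbd2
lvl [15+:1] = (word>>15) & 0x1 = 1
rsvd [12+:3] = (word>>12) & 0x7 = 4  ←
addr_hi [8+:4] = (word>>8) & 0xf = 11
slot [1+:7] = (word>>1) & 0x7f = 105
tag [0+:1] = (word>>0) & 0x1 = 0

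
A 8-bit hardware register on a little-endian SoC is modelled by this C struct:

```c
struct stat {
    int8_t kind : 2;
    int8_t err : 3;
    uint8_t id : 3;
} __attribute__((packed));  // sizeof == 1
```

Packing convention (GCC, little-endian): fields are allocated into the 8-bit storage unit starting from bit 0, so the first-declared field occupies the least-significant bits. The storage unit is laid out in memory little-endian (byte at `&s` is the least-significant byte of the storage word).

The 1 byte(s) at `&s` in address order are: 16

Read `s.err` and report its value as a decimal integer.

[0]=0x16 (little-endian) → word 0x16
kind:2 @ bit 0 → (0x16>>0)&0x3 = 0x2
err:3 @ bit 2 → (0x16>>2)&0x7 = 0x5  ←
id:3 @ bit 5 → (0x16>>5)&0x7 = 0x0
err signed 3b, MSB=1: 5 - 8 = -3

-3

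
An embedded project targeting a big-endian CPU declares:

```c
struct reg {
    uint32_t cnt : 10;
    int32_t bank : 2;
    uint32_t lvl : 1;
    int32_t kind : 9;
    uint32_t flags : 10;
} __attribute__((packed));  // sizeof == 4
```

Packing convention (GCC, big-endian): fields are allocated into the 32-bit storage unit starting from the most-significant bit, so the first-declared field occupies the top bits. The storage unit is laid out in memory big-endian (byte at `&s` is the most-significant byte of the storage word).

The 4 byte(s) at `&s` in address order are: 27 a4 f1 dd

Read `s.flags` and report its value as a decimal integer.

[0]=0x27 [1]=0xa4 [2]=0xf1 [3]=0xdd (big-endian) → word 0x27a4f1dd
cnt [22+:10] = (word>>22) & 0x3ff = 158
bank [20+:2] = (word>>20) & 0x3 = 2
lvl [19+:1] = (word>>19) & 0x1 = 0
kind [10+:9] = (word>>10) & 0x1ff = 316
flags [0+:10] = (word>>0) & 0x3ff = 477  ←

477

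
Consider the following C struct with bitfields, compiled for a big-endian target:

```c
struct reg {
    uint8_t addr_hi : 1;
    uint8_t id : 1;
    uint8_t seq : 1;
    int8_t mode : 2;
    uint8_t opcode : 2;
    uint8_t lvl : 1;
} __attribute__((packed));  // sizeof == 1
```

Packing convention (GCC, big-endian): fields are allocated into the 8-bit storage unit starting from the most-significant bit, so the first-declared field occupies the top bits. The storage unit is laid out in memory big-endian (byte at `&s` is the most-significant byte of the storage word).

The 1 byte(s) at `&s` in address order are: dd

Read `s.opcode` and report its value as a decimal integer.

2

[0]=0xdd (big-endian) → word 0xdd
addr_hi:1 @ bit 7 → (0xdd>>7)&0x1 = 0x1
id:1 @ bit 6 → (0xdd>>6)&0x1 = 0x1
seq:1 @ bit 5 → (0xdd>>5)&0x1 = 0x0
mode:2 @ bit 3 → (0xdd>>3)&0x3 = 0x3
opcode:2 @ bit 1 → (0xdd>>1)&0x3 = 0x2  ←
lvl:1 @ bit 0 → (0xdd>>0)&0x1 = 0x1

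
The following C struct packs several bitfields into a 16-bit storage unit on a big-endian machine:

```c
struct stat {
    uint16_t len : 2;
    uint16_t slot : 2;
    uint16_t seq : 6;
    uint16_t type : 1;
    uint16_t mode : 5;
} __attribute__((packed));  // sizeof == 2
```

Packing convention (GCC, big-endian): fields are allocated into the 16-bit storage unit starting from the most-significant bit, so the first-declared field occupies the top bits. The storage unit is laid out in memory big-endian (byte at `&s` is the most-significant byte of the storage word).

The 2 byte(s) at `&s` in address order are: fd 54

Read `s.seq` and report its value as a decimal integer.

[0]=0xfd [1]=0x54 (big-endian) → word 0xfd54
len:2 @ bit 14 → (0xfd54>>14)&0x3 = 0x3
slot:2 @ bit 12 → (0xfd54>>12)&0x3 = 0x3
seq:6 @ bit 6 → (0xfd54>>6)&0x3f = 0x35  ←
type:1 @ bit 5 → (0xfd54>>5)&0x1 = 0x0
mode:5 @ bit 0 → (0xfd54>>0)&0x1f = 0x14

53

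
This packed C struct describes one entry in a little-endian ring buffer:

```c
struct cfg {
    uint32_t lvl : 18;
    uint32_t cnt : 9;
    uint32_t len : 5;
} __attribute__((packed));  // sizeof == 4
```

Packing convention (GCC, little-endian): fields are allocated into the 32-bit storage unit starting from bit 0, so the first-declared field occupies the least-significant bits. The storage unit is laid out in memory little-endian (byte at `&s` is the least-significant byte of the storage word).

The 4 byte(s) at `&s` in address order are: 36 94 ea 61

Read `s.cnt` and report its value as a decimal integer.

[0]=0x36 [1]=0x94 [2]=0xea [3]=0x61 (little-endian) → word 0x61ea9436
lvl [0+:18] = (word>>0) & 0x3ffff = 169014
cnt [18+:9] = (word>>18) & 0x1ff = 122  ←
len [27+:5] = (word>>27) & 0x1f = 12

122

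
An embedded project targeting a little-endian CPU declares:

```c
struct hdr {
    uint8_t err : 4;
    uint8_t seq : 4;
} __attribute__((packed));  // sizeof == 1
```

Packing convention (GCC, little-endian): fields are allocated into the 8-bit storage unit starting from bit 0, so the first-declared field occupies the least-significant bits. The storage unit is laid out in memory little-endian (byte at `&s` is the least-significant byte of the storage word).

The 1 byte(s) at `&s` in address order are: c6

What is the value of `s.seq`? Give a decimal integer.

[0]=0xc6 (little-endian) → word 0xc6
err:4 @ bit 0 → (0xc6>>0)&0xf = 0x6
seq:4 @ bit 4 → (0xc6>>4)&0xf = 0xc  ←

12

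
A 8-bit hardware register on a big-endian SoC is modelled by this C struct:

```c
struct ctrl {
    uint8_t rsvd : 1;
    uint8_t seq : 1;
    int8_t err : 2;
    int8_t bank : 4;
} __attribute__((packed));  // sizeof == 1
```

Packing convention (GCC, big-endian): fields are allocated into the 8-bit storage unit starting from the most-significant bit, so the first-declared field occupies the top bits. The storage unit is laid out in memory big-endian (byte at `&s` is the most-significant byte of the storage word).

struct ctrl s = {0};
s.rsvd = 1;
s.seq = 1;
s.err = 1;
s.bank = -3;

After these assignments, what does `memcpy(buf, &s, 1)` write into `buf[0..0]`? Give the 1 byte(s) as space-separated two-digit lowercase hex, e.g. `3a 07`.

rsvd:1 = 1 → 0x1 << 7 → word 0x80
seq:1 = 1 → 0x1 << 6 → word 0xc0
err:2 = 1 → 0x1 << 4 → word 0xd0
bank:4 = -3 → 0xd << 0 → word 0xdd
word = 0xdd → big-endian bytes:
  [0]=0xdd

dd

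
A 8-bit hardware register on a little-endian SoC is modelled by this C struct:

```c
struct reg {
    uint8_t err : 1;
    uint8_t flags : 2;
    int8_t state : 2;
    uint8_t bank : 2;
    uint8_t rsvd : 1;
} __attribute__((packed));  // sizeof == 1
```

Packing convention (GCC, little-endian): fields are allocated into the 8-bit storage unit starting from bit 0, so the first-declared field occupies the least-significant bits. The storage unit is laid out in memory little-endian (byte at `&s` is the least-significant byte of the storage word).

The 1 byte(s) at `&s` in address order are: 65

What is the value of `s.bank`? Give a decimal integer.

3

[0]=0x65 (little-endian) → word 0x65
err:1 @ bit 0 → (0x65>>0)&0x1 = 0x1
flags:2 @ bit 1 → (0x65>>1)&0x3 = 0x2
state:2 @ bit 3 → (0x65>>3)&0x3 = 0x0
bank:2 @ bit 5 → (0x65>>5)&0x3 = 0x3  ←
rsvd:1 @ bit 7 → (0x65>>7)&0x1 = 0x0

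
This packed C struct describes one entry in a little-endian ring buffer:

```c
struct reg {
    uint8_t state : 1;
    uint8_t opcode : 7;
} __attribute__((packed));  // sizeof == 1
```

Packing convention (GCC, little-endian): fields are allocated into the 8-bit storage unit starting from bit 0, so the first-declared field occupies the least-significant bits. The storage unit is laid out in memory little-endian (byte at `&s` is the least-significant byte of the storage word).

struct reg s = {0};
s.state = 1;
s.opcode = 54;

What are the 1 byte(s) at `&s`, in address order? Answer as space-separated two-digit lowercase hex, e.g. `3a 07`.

state (1b) val=1 bits=0x1 at bit 0: 0x01
opcode (7b) val=54 bits=0x36 at bit 1: 0x6d
word = 0x6d → little-endian bytes:
  [0]=0x6d

6d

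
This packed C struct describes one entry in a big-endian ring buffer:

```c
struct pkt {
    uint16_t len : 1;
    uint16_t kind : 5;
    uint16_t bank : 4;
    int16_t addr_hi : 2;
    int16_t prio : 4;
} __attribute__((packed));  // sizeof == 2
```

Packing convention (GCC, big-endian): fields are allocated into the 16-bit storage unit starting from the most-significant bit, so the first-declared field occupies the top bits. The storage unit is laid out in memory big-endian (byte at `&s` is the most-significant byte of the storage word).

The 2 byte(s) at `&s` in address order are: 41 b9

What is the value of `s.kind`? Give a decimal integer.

[0]=0x41 [1]=0xb9 (big-endian) → word 0x41b9
len:1 @ bit 15 → (0x41b9>>15)&0x1 = 0x0
kind:5 @ bit 10 → (0x41b9>>10)&0x1f = 0x10  ←
bank:4 @ bit 6 → (0x41b9>>6)&0xf = 0x6
addr_hi:2 @ bit 4 → (0x41b9>>4)&0x3 = 0x3
prio:4 @ bit 0 → (0x41b9>>0)&0xf = 0x9

16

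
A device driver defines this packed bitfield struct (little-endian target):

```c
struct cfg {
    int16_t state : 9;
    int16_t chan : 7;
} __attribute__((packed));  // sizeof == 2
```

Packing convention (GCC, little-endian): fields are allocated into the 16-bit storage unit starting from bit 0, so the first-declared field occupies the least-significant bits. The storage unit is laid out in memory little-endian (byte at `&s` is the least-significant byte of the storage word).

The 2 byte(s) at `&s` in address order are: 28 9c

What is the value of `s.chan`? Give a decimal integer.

[0]=0x28 [1]=0x9c (little-endian) → word 0x9c28
state:9 @ bit 0 → (0x9c28>>0)&0x1ff = 0x28
chan:7 @ bit 9 → (0x9c28>>9)&0x7f = 0x4e  ←
chan signed 7b, MSB=1: 78 - 128 = -50

-50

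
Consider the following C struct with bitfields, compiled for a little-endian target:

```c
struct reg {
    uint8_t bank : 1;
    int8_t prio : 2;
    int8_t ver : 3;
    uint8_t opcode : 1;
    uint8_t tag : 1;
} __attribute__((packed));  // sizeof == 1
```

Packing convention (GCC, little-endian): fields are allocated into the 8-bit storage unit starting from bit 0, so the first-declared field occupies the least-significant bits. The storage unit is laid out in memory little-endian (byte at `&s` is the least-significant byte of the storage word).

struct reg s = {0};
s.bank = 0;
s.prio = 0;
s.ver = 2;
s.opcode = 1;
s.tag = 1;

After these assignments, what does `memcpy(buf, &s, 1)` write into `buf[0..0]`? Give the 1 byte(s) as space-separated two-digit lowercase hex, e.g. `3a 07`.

d0

[0+:1] bank=0 & 0x1 = 0x0; word=0x00
[1+:2] prio=0 & 0x3 = 0x0; word=0x00
[3+:3] ver=2 & 0x7 = 0x2; word=0x10
[6+:1] opcode=1 & 0x1 = 0x1; word=0x50
[7+:1] tag=1 & 0x1 = 0x1; word=0xd0
word = 0xd0 → little-endian bytes:
  [0]=0xd0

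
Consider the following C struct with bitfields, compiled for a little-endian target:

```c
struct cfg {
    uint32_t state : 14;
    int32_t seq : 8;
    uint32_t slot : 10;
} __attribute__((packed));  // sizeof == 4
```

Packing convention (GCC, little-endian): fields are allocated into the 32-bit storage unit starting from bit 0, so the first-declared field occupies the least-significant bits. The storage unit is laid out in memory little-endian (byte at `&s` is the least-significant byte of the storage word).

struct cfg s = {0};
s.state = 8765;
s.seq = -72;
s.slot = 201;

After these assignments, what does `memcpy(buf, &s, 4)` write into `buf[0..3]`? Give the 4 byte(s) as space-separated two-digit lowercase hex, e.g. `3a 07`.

[0+:14] state=8765 & 0x3fff = 0x223d; word=0x0000223d
[14+:8] seq=-72 & 0xff = 0xb8; word=0x002e223d
[22+:10] slot=201 & 0x3ff = 0xc9; word=0x326e223d
word = 0x326e223d → little-endian bytes:
  [0]=0x3d  [1]=0x22  [2]=0x6e  [3]=0x32

3d 22 6e 32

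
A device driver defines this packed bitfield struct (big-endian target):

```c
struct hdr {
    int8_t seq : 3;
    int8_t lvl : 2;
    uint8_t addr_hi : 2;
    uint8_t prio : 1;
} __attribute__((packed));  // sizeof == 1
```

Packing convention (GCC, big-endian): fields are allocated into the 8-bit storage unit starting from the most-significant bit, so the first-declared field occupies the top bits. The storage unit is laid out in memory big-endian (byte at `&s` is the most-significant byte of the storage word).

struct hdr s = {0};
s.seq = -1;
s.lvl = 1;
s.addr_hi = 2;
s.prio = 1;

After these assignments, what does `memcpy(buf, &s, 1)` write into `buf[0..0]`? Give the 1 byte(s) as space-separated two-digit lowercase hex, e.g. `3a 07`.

[5+:3] seq=-1 & 0x7 = 0x7; word=0xe0
[3+:2] lvl=1 & 0x3 = 0x1; word=0xe8
[1+:2] addr_hi=2 & 0x3 = 0x2; word=0xec
[0+:1] prio=1 & 0x1 = 0x1; word=0xed
word = 0xed → big-endian bytes:
  [0]=0xed

ed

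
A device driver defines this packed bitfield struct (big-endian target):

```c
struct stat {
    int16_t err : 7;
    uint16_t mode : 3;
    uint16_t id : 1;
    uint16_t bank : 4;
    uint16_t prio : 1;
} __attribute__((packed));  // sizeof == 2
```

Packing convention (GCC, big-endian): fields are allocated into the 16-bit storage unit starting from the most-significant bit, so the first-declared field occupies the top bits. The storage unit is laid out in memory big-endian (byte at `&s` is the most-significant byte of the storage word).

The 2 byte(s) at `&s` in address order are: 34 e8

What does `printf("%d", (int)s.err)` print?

[0]=0x34 [1]=0xe8 (big-endian) → word 0x34e8
err [9+:7] = (word>>9) & 0x7f = 26  ←
mode [6+:3] = (word>>6) & 0x7 = 3
id [5+:1] = (word>>5) & 0x1 = 1
bank [1+:4] = (word>>1) & 0xf = 4
prio [0+:1] = (word>>0) & 0x1 = 0
err signed 7b, MSB=0: value = 26

26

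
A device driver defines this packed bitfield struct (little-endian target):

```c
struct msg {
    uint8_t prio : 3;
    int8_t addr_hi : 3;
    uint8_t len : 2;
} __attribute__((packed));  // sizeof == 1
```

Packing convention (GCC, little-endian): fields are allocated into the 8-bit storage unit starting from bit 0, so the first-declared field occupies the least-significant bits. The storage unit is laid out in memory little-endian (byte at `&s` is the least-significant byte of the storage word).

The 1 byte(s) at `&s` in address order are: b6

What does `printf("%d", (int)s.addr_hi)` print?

[0]=0xb6 (little-endian) → word 0xb6
prio [0+:3] = (word>>0) & 0x7 = 6
addr_hi [3+:3] = (word>>3) & 0x7 = 6  ←
len [6+:2] = (word>>6) & 0x3 = 2
addr_hi signed 3b, MSB=1: 6 - 8 = -2

-2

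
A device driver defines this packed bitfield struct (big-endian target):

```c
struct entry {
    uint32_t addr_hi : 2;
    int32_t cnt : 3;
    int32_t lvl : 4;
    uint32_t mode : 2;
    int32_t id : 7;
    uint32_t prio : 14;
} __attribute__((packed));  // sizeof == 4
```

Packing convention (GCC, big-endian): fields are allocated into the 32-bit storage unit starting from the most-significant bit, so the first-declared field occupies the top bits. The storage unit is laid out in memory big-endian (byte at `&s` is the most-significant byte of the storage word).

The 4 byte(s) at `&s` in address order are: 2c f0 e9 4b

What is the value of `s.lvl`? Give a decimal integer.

[0]=0x2c [1]=0xf0 [2]=0xe9 [3]=0x4b (big-endian) → word 0x2cf0e94b
addr_hi:2 @ bit 30 → (0x2cf0e94b>>30)&0x3 = 0x0
cnt:3 @ bit 27 → (0x2cf0e94b>>27)&0x7 = 0x5
lvl:4 @ bit 23 → (0x2cf0e94b>>23)&0xf = 0x9  ←
mode:2 @ bit 21 → (0x2cf0e94b>>21)&0x3 = 0x3
id:7 @ bit 14 → (0x2cf0e94b>>14)&0x7f = 0x43
prio:14 @ bit 0 → (0x2cf0e94b>>0)&0x3fff = 0x294b
lvl signed 4b, MSB=1: 9 - 16 = -7

-7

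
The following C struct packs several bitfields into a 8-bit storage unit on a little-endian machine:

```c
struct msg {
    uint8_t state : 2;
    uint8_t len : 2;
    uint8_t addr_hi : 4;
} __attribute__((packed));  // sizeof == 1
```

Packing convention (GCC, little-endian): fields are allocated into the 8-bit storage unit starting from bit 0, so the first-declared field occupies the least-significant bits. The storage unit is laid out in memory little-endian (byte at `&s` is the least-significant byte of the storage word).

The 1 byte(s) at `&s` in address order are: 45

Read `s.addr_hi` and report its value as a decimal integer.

4

[0]=0x45 (little-endian) → word 0x45
state [0+:2] = (word>>0) & 0x3 = 1
len [2+:2] = (word>>2) & 0x3 = 1
addr_hi [4+:4] = (word>>4) & 0xf = 4  ←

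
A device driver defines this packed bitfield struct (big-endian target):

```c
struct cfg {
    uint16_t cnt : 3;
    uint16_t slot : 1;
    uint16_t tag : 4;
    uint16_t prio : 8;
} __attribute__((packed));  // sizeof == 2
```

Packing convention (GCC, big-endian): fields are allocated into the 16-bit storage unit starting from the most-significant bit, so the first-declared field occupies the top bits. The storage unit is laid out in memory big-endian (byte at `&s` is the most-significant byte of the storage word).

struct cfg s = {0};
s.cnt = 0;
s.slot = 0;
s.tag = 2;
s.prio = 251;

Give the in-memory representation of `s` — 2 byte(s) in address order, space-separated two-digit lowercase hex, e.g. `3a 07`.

cnt (3b) val=0 bits=0x0 at bit 13: 0x0000
slot (1b) val=0 bits=0x0 at bit 12: 0x0000
tag (4b) val=2 bits=0x2 at bit 8: 0x0200
prio (8b) val=251 bits=0xfb at bit 0: 0x02fb
word = 0x02fb → big-endian bytes:
  [0]=0x02  [1]=0xfb

02 fb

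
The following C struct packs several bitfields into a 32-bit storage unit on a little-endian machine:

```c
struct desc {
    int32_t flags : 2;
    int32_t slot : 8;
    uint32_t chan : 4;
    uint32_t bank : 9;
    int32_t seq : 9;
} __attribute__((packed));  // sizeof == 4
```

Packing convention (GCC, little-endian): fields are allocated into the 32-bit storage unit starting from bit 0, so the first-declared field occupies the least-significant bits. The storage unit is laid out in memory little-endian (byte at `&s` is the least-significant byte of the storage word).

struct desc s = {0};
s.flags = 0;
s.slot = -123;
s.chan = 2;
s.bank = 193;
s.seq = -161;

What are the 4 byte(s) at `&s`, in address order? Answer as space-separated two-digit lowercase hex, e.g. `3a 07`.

14 4a b0 af

[0+:2] flags=0 & 0x3 = 0x0; word=0x00000000
[2+:8] slot=-123 & 0xff = 0x85; word=0x00000214
[10+:4] chan=2 & 0xf = 0x2; word=0x00000a14
[14+:9] bank=193 & 0x1ff = 0xc1; word=0x00304a14
[23+:9] seq=-161 & 0x1ff = 0x15f; word=0xafb04a14
word = 0xafb04a14 → little-endian bytes:
  [0]=0x14  [1]=0x4a  [2]=0xb0  [3]=0xaf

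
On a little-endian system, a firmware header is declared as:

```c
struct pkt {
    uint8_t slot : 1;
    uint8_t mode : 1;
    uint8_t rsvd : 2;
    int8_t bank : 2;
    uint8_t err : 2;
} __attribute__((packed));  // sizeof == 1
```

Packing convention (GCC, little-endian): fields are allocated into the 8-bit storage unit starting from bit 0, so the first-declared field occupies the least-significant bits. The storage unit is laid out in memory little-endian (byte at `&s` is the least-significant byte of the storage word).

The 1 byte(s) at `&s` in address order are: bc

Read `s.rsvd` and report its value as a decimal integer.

3

[0]=0xbc (little-endian) → word 0xbc
slot:1 @ bit 0 → (0xbc>>0)&0x1 = 0x0
mode:1 @ bit 1 → (0xbc>>1)&0x1 = 0x0
rsvd:2 @ bit 2 → (0xbc>>2)&0x3 = 0x3  ←
bank:2 @ bit 4 → (0xbc>>4)&0x3 = 0x3
err:2 @ bit 6 → (0xbc>>6)&0x3 = 0x2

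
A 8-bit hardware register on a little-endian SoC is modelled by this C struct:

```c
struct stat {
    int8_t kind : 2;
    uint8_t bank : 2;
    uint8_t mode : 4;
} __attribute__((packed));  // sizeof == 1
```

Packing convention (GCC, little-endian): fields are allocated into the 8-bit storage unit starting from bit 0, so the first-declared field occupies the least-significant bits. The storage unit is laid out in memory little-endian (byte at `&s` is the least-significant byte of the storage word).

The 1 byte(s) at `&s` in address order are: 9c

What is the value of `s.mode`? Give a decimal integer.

9

[0]=0x9c (little-endian) → word 0x9c
kind:2 @ bit 0 → (0x9c>>0)&0x3 = 0x0
bank:2 @ bit 2 → (0x9c>>2)&0x3 = 0x3
mode:4 @ bit 4 → (0x9c>>4)&0xf = 0x9  ←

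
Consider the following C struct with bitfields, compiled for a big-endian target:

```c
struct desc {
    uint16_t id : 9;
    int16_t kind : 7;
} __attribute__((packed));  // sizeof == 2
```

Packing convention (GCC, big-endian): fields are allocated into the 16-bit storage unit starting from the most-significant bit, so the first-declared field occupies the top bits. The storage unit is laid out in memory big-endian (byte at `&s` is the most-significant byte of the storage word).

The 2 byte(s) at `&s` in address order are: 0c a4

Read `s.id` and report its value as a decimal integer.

25

[0]=0x0c [1]=0xa4 (big-endian) → word 0x0ca4
id:9 @ bit 7 → (0x0ca4>>7)&0x1ff = 0x19  ←
kind:7 @ bit 0 → (0x0ca4>>0)&0x7f = 0x24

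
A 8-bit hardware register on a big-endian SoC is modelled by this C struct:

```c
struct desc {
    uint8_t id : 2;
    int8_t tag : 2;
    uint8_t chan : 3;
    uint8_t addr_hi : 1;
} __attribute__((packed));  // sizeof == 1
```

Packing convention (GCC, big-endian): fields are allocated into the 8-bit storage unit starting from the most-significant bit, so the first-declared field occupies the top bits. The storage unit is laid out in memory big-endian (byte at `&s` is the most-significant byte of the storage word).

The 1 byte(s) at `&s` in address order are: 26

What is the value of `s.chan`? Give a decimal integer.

[0]=0x26 (big-endian) → word 0x26
id:2 @ bit 6 → (0x26>>6)&0x3 = 0x0
tag:2 @ bit 4 → (0x26>>4)&0x3 = 0x2
chan:3 @ bit 1 → (0x26>>1)&0x7 = 0x3  ←
addr_hi:1 @ bit 0 → (0x26>>0)&0x1 = 0x0

3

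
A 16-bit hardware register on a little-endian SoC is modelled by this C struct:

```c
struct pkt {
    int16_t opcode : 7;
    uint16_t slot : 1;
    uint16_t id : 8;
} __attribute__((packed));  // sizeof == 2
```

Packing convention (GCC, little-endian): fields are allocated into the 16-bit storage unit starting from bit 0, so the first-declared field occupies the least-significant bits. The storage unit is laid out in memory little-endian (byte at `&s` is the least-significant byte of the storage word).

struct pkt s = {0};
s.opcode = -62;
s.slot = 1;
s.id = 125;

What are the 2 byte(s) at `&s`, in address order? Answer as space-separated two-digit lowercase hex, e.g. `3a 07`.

c2 7d

opcode (7b) val=-62 bits=0x42 at bit 0: 0x0042
slot (1b) val=1 bits=0x1 at bit 7: 0x00c2
id (8b) val=125 bits=0x7d at bit 8: 0x7dc2
word = 0x7dc2 → little-endian bytes:
  [0]=0xc2  [1]=0x7d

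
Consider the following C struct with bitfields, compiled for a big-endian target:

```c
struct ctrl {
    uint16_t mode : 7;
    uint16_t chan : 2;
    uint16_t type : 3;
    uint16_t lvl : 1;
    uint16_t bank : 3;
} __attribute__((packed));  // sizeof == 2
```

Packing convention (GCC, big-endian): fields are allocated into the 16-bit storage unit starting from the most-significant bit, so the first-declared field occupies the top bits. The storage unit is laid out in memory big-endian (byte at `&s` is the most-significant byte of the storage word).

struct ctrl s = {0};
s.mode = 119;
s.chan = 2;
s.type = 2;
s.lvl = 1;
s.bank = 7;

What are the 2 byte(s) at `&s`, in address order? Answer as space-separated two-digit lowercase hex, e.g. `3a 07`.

ef 2f

[9+:7] mode=119 & 0x7f = 0x77; word=0xee00
[7+:2] chan=2 & 0x3 = 0x2; word=0xef00
[4+:3] type=2 & 0x7 = 0x2; word=0xef20
[3+:1] lvl=1 & 0x1 = 0x1; word=0xef28
[0+:3] bank=7 & 0x7 = 0x7; word=0xef2f
word = 0xef2f → big-endian bytes:
  [0]=0xef  [1]=0x2f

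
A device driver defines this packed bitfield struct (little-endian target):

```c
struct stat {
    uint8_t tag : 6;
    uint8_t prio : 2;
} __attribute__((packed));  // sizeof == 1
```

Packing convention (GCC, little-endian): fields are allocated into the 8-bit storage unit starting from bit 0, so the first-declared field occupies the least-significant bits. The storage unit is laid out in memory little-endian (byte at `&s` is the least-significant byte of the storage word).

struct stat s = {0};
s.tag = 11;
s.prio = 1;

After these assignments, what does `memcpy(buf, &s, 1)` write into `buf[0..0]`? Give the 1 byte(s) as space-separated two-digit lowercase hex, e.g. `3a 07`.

4b

tag:6 = 11 → 0xb << 0 → word 0x0b
prio:2 = 1 → 0x1 << 6 → word 0x4b
word = 0x4b → little-endian bytes:
  [0]=0x4b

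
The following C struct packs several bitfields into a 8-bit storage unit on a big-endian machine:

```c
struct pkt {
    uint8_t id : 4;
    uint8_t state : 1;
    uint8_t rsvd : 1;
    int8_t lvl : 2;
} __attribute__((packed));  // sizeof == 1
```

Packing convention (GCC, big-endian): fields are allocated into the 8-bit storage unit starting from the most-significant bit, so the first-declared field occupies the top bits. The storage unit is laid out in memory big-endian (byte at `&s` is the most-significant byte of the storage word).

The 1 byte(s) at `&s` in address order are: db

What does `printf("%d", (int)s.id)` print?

13

[0]=0xdb (big-endian) → word 0xdb
id:4 @ bit 4 → (0xdb>>4)&0xf = 0xd  ←
state:1 @ bit 3 → (0xdb>>3)&0x1 = 0x1
rsvd:1 @ bit 2 → (0xdb>>2)&0x1 = 0x0
lvl:2 @ bit 0 → (0xdb>>0)&0x3 = 0x3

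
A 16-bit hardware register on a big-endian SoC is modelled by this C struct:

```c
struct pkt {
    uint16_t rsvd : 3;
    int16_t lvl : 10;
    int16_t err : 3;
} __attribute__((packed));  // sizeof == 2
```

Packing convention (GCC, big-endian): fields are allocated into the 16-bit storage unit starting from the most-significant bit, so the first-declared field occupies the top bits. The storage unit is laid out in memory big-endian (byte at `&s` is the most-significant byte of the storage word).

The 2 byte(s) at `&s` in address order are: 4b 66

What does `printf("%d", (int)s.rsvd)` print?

[0]=0x4b [1]=0x66 (big-endian) → word 0x4b66
rsvd [13+:3] = (word>>13) & 0x7 = 2  ←
lvl [3+:10] = (word>>3) & 0x3ff = 364
err [0+:3] = (word>>0) & 0x7 = 6

2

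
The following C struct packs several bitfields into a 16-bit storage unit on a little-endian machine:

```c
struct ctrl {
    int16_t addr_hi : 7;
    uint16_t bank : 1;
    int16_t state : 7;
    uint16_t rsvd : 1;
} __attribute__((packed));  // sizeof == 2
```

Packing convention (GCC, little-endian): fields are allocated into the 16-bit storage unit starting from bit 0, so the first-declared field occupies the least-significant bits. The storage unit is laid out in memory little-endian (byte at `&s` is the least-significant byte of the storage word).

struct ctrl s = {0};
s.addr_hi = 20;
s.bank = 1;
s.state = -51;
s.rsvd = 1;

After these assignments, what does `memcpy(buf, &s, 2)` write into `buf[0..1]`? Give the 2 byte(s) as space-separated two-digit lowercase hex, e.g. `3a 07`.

addr_hi:7 = 20 → 0x14 << 0 → word 0x0014
bank:1 = 1 → 0x1 << 7 → word 0x0094
state:7 = -51 → 0x4d << 8 → word 0x4d94
rsvd:1 = 1 → 0x1 << 15 → word 0xcd94
word = 0xcd94 → little-endian bytes:
  [0]=0x94  [1]=0xcd

94 cd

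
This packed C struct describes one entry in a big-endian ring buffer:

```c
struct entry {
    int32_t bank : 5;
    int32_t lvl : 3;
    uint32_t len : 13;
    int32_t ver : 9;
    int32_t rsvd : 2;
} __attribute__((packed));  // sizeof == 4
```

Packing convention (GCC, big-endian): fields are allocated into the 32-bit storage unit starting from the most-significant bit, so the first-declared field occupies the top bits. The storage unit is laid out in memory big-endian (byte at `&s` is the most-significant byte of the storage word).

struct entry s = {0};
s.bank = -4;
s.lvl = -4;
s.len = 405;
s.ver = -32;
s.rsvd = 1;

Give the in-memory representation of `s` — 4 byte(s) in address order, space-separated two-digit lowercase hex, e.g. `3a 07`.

e4 0c af 81

[27+:5] bank=-4 & 0x1f = 0x1c; word=0xe0000000
[24+:3] lvl=-4 & 0x7 = 0x4; word=0xe4000000
[11+:13] len=405 & 0x1fff = 0x195; word=0xe40ca800
[2+:9] ver=-32 & 0x1ff = 0x1e0; word=0xe40caf80
[0+:2] rsvd=1 & 0x3 = 0x1; word=0xe40caf81
word = 0xe40caf81 → big-endian bytes:
  [0]=0xe4  [1]=0x0c  [2]=0xaf  [3]=0x81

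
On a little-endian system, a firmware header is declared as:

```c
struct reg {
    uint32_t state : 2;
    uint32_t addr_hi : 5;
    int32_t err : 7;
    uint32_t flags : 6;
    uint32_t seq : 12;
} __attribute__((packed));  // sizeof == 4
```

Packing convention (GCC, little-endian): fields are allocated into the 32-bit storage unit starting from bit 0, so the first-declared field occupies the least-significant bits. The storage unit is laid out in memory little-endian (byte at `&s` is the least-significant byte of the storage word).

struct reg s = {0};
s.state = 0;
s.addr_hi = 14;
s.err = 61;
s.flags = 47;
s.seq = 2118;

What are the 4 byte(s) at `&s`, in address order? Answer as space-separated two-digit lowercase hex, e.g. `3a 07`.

b8 de 6b 84

[0+:2] state=0 & 0x3 = 0x0; word=0x00000000
[2+:5] addr_hi=14 & 0x1f = 0xe; word=0x00000038
[7+:7] err=61 & 0x7f = 0x3d; word=0x00001eb8
[14+:6] flags=47 & 0x3f = 0x2f; word=0x000bdeb8
[20+:12] seq=2118 & 0xfff = 0x846; word=0x846bdeb8
word = 0x846bdeb8 → little-endian bytes:
  [0]=0xb8  [1]=0xde  [2]=0x6b  [3]=0x84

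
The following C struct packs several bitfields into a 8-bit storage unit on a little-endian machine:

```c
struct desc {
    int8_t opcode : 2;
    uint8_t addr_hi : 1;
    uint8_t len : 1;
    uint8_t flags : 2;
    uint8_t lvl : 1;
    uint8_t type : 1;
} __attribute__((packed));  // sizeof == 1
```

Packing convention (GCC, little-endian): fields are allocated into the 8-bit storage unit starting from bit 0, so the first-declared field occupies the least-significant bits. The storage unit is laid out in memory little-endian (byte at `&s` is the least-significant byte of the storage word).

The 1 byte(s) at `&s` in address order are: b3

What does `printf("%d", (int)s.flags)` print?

[0]=0xb3 (little-endian) → word 0xb3
opcode:2 @ bit 0 → (0xb3>>0)&0x3 = 0x3
addr_hi:1 @ bit 2 → (0xb3>>2)&0x1 = 0x0
len:1 @ bit 3 → (0xb3>>3)&0x1 = 0x0
flags:2 @ bit 4 → (0xb3>>4)&0x3 = 0x3  ←
lvl:1 @ bit 6 → (0xb3>>6)&0x1 = 0x0
type:1 @ bit 7 → (0xb3>>7)&0x1 = 0x1

3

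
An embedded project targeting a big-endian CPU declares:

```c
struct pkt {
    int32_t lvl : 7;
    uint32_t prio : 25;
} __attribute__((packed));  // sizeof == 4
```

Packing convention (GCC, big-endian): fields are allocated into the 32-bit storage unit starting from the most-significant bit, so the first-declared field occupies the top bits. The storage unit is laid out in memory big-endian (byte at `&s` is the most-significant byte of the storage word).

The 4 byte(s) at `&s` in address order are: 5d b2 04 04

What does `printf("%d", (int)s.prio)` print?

[0]=0x5d [1]=0xb2 [2]=0x04 [3]=0x04 (big-endian) → word 0x5db20404
lvl:7 @ bit 25 → (0x5db20404>>25)&0x7f = 0x2e
prio:25 @ bit 0 → (0x5db20404>>0)&0x1ffffff = 0x1b20404  ←

28443652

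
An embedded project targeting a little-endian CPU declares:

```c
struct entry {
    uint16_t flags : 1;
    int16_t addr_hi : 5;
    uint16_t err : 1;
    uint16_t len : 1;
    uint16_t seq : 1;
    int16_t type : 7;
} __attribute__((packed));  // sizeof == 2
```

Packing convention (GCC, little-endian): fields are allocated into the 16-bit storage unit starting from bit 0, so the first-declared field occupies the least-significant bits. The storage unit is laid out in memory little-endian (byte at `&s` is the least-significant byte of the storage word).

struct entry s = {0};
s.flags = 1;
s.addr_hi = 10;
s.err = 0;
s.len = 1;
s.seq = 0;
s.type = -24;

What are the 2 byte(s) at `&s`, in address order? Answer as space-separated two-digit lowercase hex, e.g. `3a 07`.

[0+:1] flags=1 & 0x1 = 0x1; word=0x0001
[1+:5] addr_hi=10 & 0x1f = 0xa; word=0x0015
[6+:1] err=0 & 0x1 = 0x0; word=0x0015
[7+:1] len=1 & 0x1 = 0x1; word=0x0095
[8+:1] seq=0 & 0x1 = 0x0; word=0x0095
[9+:7] type=-24 & 0x7f = 0x68; word=0xd095
word = 0xd095 → little-endian bytes:
  [0]=0x95  [1]=0xd0

95 d0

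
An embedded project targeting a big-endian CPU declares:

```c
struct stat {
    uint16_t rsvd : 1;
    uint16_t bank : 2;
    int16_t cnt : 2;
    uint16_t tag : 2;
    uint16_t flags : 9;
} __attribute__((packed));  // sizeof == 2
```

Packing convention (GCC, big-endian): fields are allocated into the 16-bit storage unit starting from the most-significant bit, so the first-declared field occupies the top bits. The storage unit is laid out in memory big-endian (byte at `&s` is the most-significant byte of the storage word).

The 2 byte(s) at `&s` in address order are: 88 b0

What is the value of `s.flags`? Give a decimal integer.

[0]=0x88 [1]=0xb0 (big-endian) → word 0x88b0
rsvd [15+:1] = (word>>15) & 0x1 = 1
bank [13+:2] = (word>>13) & 0x3 = 0
cnt [11+:2] = (word>>11) & 0x3 = 1
tag [9+:2] = (word>>9) & 0x3 = 0
flags [0+:9] = (word>>0) & 0x1ff = 176  ←

176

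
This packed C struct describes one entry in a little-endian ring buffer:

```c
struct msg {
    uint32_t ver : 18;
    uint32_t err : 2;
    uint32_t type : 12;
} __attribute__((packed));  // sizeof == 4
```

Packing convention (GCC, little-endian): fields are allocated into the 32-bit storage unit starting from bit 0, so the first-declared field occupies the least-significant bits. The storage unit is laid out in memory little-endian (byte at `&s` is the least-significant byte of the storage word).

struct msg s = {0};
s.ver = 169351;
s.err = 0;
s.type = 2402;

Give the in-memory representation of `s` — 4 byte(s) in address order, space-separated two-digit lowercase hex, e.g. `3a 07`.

87 95 22 96

ver:18 = 169351 → 0x29587 << 0 → word 0x00029587
err:2 = 0 → 0x0 << 18 → word 0x00029587
type:12 = 2402 → 0x962 << 20 → word 0x96229587
word = 0x96229587 → little-endian bytes:
  [0]=0x87  [1]=0x95  [2]=0x22  [3]=0x96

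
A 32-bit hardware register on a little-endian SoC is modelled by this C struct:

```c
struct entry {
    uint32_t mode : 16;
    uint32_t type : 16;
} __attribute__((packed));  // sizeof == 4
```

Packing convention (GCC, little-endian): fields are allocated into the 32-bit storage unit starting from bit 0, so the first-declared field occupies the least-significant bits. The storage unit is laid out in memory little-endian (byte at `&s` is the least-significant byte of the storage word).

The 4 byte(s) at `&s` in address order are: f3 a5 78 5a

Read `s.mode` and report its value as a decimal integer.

42483

[0]=0xf3 [1]=0xa5 [2]=0x78 [3]=0x5a (little-endian) → word 0x5a78a5f3
mode [0+:16] = (word>>0) & 0xffff = 42483  ←
type [16+:16] = (word>>16) & 0xffff = 23160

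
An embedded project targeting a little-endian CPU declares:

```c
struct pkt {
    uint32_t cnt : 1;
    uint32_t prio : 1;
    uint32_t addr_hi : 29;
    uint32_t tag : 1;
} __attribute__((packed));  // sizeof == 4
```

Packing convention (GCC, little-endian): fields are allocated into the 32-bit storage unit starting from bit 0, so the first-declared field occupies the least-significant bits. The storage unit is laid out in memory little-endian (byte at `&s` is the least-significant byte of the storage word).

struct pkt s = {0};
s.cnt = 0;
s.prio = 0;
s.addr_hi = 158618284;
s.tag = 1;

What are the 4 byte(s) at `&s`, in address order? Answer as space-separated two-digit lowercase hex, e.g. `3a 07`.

cnt:1 = 0 → 0x0 << 0 → word 0x00000000
prio:1 = 0 → 0x0 << 1 → word 0x00000000
addr_hi:29 = 158618284 → 0x97452ac << 2 → word 0x25d14ab0
tag:1 = 1 → 0x1 << 31 → word 0xa5d14ab0
word = 0xa5d14ab0 → little-endian bytes:
  [0]=0xb0  [1]=0x4a  [2]=0xd1  [3]=0xa5

b0 4a d1 a5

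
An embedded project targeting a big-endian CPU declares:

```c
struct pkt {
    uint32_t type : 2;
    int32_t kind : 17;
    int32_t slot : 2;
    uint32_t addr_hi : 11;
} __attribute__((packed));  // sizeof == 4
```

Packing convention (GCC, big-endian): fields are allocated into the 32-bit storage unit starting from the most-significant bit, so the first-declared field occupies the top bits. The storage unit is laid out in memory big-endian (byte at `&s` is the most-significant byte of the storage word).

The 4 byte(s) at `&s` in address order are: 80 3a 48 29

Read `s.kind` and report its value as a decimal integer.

[0]=0x80 [1]=0x3a [2]=0x48 [3]=0x29 (big-endian) → word 0x803a4829
type [30+:2] = (word>>30) & 0x3 = 2
kind [13+:17] = (word>>13) & 0x1ffff = 466  ←
slot [11+:2] = (word>>11) & 0x3 = 1
addr_hi [0+:11] = (word>>0) & 0x7ff = 41
kind signed 17b, MSB=0: value = 466

466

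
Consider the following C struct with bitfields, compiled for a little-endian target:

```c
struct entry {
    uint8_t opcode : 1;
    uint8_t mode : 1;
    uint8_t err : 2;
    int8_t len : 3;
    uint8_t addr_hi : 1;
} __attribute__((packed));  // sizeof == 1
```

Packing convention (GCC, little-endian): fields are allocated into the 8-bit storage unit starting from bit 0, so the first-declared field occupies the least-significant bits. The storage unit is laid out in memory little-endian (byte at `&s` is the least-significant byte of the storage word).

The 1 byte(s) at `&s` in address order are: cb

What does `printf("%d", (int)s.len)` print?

-4

[0]=0xcb (little-endian) → word 0xcb
opcode [0+:1] = (word>>0) & 0x1 = 1
mode [1+:1] = (word>>1) & 0x1 = 1
err [2+:2] = (word>>2) & 0x3 = 2
len [4+:3] = (word>>4) & 0x7 = 4  ←
addr_hi [7+:1] = (word>>7) & 0x1 = 1
len signed 3b, MSB=1: 4 - 8 = -4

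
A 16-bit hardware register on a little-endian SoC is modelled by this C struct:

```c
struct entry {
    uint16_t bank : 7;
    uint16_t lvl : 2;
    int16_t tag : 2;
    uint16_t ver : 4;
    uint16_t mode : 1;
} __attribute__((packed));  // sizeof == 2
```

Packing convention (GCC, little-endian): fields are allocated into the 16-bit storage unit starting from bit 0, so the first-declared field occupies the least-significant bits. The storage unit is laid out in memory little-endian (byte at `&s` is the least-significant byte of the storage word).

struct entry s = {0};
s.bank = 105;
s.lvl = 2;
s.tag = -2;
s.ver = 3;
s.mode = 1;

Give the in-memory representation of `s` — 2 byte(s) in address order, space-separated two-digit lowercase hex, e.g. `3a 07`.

[0+:7] bank=105 & 0x7f = 0x69; word=0x0069
[7+:2] lvl=2 & 0x3 = 0x2; word=0x0169
[9+:2] tag=-2 & 0x3 = 0x2; word=0x0569
[11+:4] ver=3 & 0xf = 0x3; word=0x1d69
[15+:1] mode=1 & 0x1 = 0x1; word=0x9d69
word = 0x9d69 → little-endian bytes:
  [0]=0x69  [1]=0x9d

69 9d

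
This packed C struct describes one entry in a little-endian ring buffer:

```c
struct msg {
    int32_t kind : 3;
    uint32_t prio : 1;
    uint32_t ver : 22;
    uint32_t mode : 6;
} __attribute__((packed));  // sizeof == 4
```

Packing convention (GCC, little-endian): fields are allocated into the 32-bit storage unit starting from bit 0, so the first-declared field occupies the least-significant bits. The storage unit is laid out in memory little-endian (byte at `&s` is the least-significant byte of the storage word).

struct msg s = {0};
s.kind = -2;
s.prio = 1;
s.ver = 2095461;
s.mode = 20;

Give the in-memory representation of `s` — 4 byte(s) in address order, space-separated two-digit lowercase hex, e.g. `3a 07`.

kind (3b) val=-2 bits=0x6 at bit 0: 0x00000006
prio (1b) val=1 bits=0x1 at bit 3: 0x0000000e
ver (22b) val=2095461 bits=0x1ff965 at bit 4: 0x01ff965e
mode (6b) val=20 bits=0x14 at bit 26: 0x51ff965e
word = 0x51ff965e → little-endian bytes:
  [0]=0x5e  [1]=0x96  [2]=0xff  [3]=0x51

5e 96 ff 51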